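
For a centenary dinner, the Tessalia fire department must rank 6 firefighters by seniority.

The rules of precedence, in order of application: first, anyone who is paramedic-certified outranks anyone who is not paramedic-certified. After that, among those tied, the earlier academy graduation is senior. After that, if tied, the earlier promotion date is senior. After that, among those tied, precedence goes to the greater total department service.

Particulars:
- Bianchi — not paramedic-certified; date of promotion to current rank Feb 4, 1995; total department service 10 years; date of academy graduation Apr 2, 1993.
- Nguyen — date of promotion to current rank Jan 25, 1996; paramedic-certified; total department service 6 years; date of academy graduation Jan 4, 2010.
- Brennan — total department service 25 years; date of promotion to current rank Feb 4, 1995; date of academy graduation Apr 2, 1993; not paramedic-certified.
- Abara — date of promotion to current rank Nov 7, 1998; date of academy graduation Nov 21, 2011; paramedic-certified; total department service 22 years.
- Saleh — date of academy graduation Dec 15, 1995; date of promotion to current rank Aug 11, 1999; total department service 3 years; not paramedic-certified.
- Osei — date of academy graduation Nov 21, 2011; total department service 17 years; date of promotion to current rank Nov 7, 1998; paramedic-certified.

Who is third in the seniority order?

Osei

By the first rule: Nguyen, Abara and Osei (each paramedic-certified); then Brennan, Bianchi and Saleh (each not paramedic-certified).
Among Nguyen, Abara and Osei, by date of academy graduation (earlier first): Nguyen (Jan 4, 2010) before Abara and Osei (Nov 21, 2011).
Abara and Osei both have date of promotion to current rank Nov 7, 1998, so the next rule applies.
Among Abara and Osei, by total department service (higher first): Abara (22 years) before Osei (17 years).
Among Brennan, Bianchi and Saleh, by date of academy graduation (earlier first): Brennan and Bianchi (Apr 2, 1993) before Saleh (Dec 15, 1995).
Brennan and Bianchi both have date of promotion to current rank Feb 4, 1995, so the next rule applies.
Among Brennan and Bianchi, by total department service (higher first): Brennan (25 years) before Bianchi (10 years).
Order: Nguyen, Abara, Osei, Brennan, Bianchi, Saleh.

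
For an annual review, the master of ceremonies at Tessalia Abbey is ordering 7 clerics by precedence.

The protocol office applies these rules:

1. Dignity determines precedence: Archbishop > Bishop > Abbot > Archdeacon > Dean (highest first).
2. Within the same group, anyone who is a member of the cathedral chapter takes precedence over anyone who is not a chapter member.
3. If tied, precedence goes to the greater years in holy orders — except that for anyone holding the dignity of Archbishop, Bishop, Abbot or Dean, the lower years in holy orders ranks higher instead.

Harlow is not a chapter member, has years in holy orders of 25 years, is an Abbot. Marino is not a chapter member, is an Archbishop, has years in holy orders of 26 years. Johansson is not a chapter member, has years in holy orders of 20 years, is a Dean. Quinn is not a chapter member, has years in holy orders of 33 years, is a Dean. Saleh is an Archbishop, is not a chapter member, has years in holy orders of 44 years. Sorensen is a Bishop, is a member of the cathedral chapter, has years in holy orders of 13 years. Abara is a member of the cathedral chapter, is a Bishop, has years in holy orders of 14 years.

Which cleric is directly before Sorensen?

By dignity: Marino and Saleh (Archbishop); then Sorensen and Abara (Bishop); then Harlow (Abbot); then Johansson and Quinn (Dean).
Marino and Saleh are each not a chapter member, so the next rule applies.
Among Marino and Saleh, by years in holy orders (lower first) (reversed rule for this group): Marino (26 years) before Saleh (44 years).
Sorensen and Abara are each a member of the cathedral chapter, so the next rule applies.
Among Sorensen and Abara, by years in holy orders (lower first) (reversed rule for this group): Sorensen (13 years) before Abara (14 years).
Johansson and Quinn are each not a chapter member, so the next rule applies.
Among Johansson and Quinn, by years in holy orders (lower first) (reversed rule for this group): Johansson (20 years) before Quinn (33 years).
Order: Marino, Saleh, Sorensen, Abara, Harlow, Johansson, Quinn.

Saleh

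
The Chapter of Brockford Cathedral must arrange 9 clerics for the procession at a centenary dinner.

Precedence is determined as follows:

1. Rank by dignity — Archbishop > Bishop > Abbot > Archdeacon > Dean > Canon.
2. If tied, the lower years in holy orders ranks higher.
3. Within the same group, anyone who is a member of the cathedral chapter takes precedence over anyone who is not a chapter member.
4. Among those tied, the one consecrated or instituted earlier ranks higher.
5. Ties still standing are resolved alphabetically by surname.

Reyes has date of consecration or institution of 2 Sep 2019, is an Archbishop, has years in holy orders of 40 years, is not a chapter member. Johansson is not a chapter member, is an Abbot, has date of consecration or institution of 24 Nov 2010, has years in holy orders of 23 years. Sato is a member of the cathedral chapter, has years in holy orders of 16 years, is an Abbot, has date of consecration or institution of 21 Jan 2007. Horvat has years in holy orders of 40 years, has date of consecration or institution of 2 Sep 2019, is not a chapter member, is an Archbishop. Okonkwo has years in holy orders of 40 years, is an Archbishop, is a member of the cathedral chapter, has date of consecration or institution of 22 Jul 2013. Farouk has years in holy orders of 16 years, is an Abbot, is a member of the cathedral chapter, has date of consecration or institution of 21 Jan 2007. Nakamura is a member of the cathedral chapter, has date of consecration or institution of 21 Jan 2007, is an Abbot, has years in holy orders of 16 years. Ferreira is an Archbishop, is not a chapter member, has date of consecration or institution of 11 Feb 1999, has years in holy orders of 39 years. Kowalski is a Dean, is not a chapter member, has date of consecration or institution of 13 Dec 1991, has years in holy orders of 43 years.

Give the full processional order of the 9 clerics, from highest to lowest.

By dignity: Ferreira, Okonkwo, Horvat and Reyes (Archbishop); then Farouk, Nakamura, Sato and Johansson (Abbot); then Kowalski (Dean).
Among Ferreira, Okonkwo, Horvat and Reyes, by years in holy orders (lower first): Ferreira (39 years) before Okonkwo, Horvat and Reyes (40 years).
Among Okonkwo, Horvat and Reyes, a member of the cathedral chapter before not a chapter member: Okonkwo (a member of the cathedral chapter) before Horvat and Reyes (not a chapter member).
Horvat and Reyes both have date of consecration or institution 2 Sep 2019, so the next rule applies.
Among Horvat and Reyes, alphabetically by surname: Horvat before Reyes.
Among Farouk, Nakamura, Sato and Johansson, by years in holy orders (lower first): Farouk, Nakamura and Sato (16 years) before Johansson (23 years).
Farouk, Nakamura and Sato are each a member of the cathedral chapter, so the next rule applies.
Farouk, Nakamura and Sato all have date of consecration or institution 21 Jan 2007, so the next rule applies.
Among Farouk, Nakamura and Sato, alphabetically by surname: Farouk before Nakamura before Sato.
Full order: Ferreira, Okonkwo, Horvat, Reyes, Farouk, Nakamura, Sato, Johansson, Kowalski.

Ferreira, Okonkwo, Horvat, Reyes, Farouk, Nakamura, Sato, Johansson, Kowalski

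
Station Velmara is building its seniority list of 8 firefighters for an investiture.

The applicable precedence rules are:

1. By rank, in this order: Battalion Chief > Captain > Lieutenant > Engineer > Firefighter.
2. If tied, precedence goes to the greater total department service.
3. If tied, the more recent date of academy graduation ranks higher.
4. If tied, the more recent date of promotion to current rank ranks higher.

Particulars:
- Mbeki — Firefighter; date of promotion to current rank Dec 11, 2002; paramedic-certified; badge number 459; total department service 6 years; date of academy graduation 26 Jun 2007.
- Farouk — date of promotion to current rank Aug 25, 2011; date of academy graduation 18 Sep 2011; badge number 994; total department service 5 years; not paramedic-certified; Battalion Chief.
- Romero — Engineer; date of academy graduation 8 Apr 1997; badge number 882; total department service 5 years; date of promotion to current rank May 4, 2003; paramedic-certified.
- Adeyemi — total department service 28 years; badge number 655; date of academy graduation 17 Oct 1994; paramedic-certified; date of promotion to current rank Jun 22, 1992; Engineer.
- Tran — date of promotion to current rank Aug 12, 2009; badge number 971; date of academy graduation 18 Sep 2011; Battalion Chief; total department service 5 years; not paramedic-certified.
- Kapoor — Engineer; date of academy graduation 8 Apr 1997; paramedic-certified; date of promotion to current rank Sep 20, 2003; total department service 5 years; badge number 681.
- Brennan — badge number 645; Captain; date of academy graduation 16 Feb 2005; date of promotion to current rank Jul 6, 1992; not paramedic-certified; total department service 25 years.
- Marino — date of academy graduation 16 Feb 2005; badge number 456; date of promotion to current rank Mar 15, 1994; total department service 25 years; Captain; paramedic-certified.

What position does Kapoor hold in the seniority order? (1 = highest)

6

By rank: Farouk and Tran (Battalion Chief); then Marino and Brennan (Captain); then Adeyemi, Kapoor and Romero (Engineer); then Mbeki (Firefighter).
Farouk and Tran both have total department service 5 years, so the next rule applies.
Farouk and Tran both have date of academy graduation 18 Sep 2011, so the next rule applies.
Among Farouk and Tran, by date of promotion to current rank (later first): Farouk (Aug 25, 2011) before Tran (Aug 12, 2009).
Marino and Brennan both have total department service 25 years, so the next rule applies.
Marino and Brennan both have date of academy graduation 16 Feb 2005, so the next rule applies.
Among Marino and Brennan, by date of promotion to current rank (later first): Marino (Mar 15, 1994) before Brennan (Jul 6, 1992).
Among Adeyemi, Kapoor and Romero, by total department service (higher first): Adeyemi (28 years) before Kapoor and Romero (5 years).
Kapoor and Romero both have date of academy graduation 8 Apr 1997, so the next rule applies.
Among Kapoor and Romero, by date of promotion to current rank (later first): Kapoor (Sep 20, 2003) before Romero (May 4, 2003).
Order: Farouk, Tran, Marino, Brennan, Adeyemi, Kapoor, Romero, Mbeki. So position 6.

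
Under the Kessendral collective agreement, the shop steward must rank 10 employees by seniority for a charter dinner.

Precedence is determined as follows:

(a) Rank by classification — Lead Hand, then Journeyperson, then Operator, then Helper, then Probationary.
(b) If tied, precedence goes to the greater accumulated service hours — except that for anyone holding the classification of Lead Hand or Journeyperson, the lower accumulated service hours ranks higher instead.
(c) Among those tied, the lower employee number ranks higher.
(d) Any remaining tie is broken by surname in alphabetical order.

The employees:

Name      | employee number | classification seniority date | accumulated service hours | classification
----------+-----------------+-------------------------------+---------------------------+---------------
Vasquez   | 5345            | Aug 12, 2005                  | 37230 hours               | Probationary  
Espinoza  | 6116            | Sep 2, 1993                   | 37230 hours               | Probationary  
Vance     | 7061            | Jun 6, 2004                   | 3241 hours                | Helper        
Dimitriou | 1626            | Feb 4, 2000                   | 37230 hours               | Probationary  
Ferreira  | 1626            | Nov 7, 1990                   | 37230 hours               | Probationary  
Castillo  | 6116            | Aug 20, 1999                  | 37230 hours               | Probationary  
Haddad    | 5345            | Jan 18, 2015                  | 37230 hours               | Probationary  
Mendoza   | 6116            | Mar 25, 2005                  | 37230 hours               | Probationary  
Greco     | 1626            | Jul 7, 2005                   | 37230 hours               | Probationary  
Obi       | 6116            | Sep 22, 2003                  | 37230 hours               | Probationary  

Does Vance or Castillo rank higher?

Vance

By classification: Vance (Helper); then Dimitriou, Ferreira, Greco, Haddad, Vasquez, Castillo, Espinoza, Mendoza and Obi (Probationary).
Dimitriou, Ferreira, Greco, Haddad, Vasquez, Castillo, Espinoza, Mendoza and Obi all have accumulated service hours 37230 hours, so the next rule applies.
Among Dimitriou, Ferreira, Greco, Haddad, Vasquez, Castillo, Espinoza, Mendoza and Obi, by employee number (lower first): Dimitriou, Ferreira and Greco (1626) before Haddad and Vasquez (5345) before Castillo, Espinoza, Mendoza and Obi (6116).
Among Dimitriou, Ferreira and Greco, alphabetically by surname: Dimitriou before Ferreira before Greco.
Among Haddad and Vasquez, alphabetically by surname: Haddad before Vasquez.
Among Castillo, Espinoza, Mendoza and Obi, alphabetically by surname: Castillo before Espinoza before Mendoza before Obi.
So Vance takes precedence.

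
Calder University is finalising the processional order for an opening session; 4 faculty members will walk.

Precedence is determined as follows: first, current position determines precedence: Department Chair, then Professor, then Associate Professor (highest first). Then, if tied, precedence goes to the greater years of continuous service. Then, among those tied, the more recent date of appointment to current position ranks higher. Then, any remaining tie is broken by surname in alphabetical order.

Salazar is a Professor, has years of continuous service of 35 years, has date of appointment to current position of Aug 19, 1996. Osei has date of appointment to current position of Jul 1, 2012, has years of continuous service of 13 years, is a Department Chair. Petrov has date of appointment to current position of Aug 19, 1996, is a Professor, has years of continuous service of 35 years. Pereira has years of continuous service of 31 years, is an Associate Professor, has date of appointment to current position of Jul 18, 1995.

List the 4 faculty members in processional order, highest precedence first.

By current position: Osei (Department Chair); then Petrov and Salazar (Professor); then Pereira (Associate Professor).
Petrov and Salazar both have years of continuous service 35 years, so the next rule applies.
Petrov and Salazar both have date of appointment to current position Aug 19, 1996, so the next rule applies.
Among Petrov and Salazar, alphabetically by surname: Petrov before Salazar.
Full order: Osei, Petrov, Salazar, Pereira.

Osei, Petrov, Salazar, Pereira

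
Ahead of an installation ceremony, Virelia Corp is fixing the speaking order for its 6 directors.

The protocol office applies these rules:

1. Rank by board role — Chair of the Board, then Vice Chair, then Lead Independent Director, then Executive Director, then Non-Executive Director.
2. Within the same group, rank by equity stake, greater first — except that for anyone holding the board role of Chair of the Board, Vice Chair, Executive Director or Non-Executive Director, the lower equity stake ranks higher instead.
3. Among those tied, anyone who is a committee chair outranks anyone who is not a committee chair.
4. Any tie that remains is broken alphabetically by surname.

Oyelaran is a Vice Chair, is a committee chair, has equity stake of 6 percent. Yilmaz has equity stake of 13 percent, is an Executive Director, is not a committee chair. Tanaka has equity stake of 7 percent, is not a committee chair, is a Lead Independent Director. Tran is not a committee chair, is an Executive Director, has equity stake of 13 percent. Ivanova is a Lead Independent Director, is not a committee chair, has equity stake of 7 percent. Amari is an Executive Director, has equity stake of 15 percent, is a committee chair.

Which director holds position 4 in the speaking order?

Tran

By board role: Oyelaran (Vice Chair); then Ivanova and Tanaka (Lead Independent Director); then Tran, Yilmaz and Amari (Executive Director).
Ivanova and Tanaka both have equity stake 7 percent, so the next rule applies.
Ivanova and Tanaka are each not a committee chair, so the next rule applies.
Among Ivanova and Tanaka, alphabetically by surname: Ivanova before Tanaka.
Among Tran, Yilmaz and Amari, by equity stake (lower first) (reversed rule for this group): Tran and Yilmaz (13 percent) before Amari (15 percent).
Tran and Yilmaz are each not a committee chair, so the next rule applies.
Among Tran and Yilmaz, alphabetically by surname: Tran before Yilmaz.
Order: Oyelaran, Ivanova, Tanaka, Tran, Yilmaz, Amari.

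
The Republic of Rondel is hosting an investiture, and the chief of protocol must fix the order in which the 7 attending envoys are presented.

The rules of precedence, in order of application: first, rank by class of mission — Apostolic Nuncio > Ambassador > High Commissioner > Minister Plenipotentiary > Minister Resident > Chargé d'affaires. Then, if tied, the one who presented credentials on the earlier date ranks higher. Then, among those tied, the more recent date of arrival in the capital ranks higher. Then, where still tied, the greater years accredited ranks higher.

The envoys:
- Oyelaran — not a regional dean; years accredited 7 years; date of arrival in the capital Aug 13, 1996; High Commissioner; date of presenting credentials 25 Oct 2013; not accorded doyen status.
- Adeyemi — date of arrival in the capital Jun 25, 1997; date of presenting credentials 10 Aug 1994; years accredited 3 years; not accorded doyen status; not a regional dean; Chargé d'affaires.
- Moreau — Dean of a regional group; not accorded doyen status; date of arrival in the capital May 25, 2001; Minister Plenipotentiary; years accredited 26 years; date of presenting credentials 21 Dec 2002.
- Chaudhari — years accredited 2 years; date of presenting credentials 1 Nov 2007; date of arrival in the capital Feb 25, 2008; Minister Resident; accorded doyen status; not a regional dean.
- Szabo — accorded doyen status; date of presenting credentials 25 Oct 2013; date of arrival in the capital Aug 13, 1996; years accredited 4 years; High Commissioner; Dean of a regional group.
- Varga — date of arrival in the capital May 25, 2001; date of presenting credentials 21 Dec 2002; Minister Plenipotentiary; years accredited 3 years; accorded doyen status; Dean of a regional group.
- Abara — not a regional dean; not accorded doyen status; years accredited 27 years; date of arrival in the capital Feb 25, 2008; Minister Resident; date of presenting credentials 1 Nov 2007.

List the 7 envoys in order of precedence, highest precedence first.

By class of mission: Oyelaran and Szabo (High Commissioner); then Moreau and Varga (Minister Plenipotentiary); then Abara and Chaudhari (Minister Resident); then Adeyemi (Chargé d'affaires).
Oyelaran and Szabo both have date of presenting credentials 25 Oct 2013, so the next rule applies.
Oyelaran and Szabo both have date of arrival in the capital Aug 13, 1996, so the next rule applies.
Among Oyelaran and Szabo, by years accredited (higher first): Oyelaran (7 years) before Szabo (4 years).
Moreau and Varga both have date of presenting credentials 21 Dec 2002, so the next rule applies.
Moreau and Varga both have date of arrival in the capital May 25, 2001, so the next rule applies.
Among Moreau and Varga, by years accredited (higher first): Moreau (26 years) before Varga (3 years).
Abara and Chaudhari both have date of presenting credentials 1 Nov 2007, so the next rule applies.
Abara and Chaudhari both have date of arrival in the capital Feb 25, 2008, so the next rule applies.
Among Abara and Chaudhari, by years accredited (higher first): Abara (27 years) before Chaudhari (2 years).
Full order: Oyelaran, Szabo, Moreau, Varga, Abara, Chaudhari, Adeyemi.

Oyelaran, Szabo, Moreau, Varga, Abara, Chaudhari, Adeyemi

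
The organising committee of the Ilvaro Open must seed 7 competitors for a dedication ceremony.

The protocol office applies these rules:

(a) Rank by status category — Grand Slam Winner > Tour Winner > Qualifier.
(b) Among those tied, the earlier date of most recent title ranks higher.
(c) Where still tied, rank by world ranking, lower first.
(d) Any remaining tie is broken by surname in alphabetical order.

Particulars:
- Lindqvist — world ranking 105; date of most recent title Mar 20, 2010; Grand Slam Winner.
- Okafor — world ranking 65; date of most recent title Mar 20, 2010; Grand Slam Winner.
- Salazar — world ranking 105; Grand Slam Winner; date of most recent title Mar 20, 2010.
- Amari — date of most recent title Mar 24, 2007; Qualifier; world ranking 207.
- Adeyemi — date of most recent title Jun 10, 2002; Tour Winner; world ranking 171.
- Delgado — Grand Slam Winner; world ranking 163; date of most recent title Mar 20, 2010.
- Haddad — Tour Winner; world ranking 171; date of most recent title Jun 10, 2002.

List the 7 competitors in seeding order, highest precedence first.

Okafor, Lindqvist, Salazar, Delgado, Adeyemi, Haddad, Amari

By status category: Okafor, Lindqvist, Salazar and Delgado (Grand Slam Winner); then Adeyemi and Haddad (Tour Winner); then Amari (Qualifier).
Okafor, Lindqvist, Salazar and Delgado all have date of most recent title Mar 20, 2010, so the next rule applies.
Among Okafor, Lindqvist, Salazar and Delgado, by world ranking (lower first): Okafor (65) before Lindqvist and Salazar (105) before Delgado (163).
Among Lindqvist and Salazar, alphabetically by surname: Lindqvist before Salazar.
Adeyemi and Haddad both have date of most recent title Jun 10, 2002, so the next rule applies.
Adeyemi and Haddad both have world ranking 171, so the next rule applies.
Among Adeyemi and Haddad, alphabetically by surname: Adeyemi before Haddad.
Full order: Okafor, Lindqvist, Salazar, Delgado, Adeyemi, Haddad, Amari.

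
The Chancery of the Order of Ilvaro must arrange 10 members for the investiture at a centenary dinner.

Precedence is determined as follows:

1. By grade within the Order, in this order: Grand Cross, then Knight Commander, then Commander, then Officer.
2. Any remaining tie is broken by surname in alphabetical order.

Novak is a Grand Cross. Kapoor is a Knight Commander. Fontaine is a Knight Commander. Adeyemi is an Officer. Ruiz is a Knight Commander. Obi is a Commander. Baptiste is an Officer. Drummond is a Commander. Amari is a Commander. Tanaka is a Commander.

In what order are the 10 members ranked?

By grade within the Order: Novak (Grand Cross); then Fontaine, Kapoor and Ruiz (Knight Commander); then Amari, Drummond, Obi and Tanaka (Commander); then Adeyemi and Baptiste (Officer).
Among Fontaine, Kapoor and Ruiz, alphabetically by surname: Fontaine before Kapoor before Ruiz.
Among Amari, Drummond, Obi and Tanaka, alphabetically by surname: Amari before Drummond before Obi before Tanaka.
Among Adeyemi and Baptiste, alphabetically by surname: Adeyemi before Baptiste.
Full order: Novak, Fontaine, Kapoor, Ruiz, Amari, Drummond, Obi, Tanaka, Adeyemi, Baptiste.

Novak, Fontaine, Kapoor, Ruiz, Amari, Drummond, Obi, Tanaka, Adeyemi, Baptiste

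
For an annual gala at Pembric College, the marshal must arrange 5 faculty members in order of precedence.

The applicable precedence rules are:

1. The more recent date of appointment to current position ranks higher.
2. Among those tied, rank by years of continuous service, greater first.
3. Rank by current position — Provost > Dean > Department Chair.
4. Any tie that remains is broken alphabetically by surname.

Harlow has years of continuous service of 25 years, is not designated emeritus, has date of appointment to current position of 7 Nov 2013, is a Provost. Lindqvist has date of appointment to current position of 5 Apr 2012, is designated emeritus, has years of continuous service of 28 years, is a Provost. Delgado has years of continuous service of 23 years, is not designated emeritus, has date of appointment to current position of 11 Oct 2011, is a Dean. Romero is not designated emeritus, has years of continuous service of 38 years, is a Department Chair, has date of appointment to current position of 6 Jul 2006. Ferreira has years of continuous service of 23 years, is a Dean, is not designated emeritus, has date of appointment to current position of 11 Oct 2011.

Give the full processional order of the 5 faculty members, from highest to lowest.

By date of appointment to current position (later first): Harlow (7 Nov 2013); then Lindqvist (5 Apr 2012); then Delgado and Ferreira (both 11 Oct 2011); then Romero (6 Jul 2006).
Delgado and Ferreira both have years of continuous service 23 years, so the next rule applies.
Delgado and Ferreira are each Dean, so the next rule applies.
Among Delgado and Ferreira, alphabetically by surname: Delgado before Ferreira.
Full order: Harlow, Lindqvist, Delgado, Ferreira, Romero.

Harlow, Lindqvist, Delgado, Ferreira, Romero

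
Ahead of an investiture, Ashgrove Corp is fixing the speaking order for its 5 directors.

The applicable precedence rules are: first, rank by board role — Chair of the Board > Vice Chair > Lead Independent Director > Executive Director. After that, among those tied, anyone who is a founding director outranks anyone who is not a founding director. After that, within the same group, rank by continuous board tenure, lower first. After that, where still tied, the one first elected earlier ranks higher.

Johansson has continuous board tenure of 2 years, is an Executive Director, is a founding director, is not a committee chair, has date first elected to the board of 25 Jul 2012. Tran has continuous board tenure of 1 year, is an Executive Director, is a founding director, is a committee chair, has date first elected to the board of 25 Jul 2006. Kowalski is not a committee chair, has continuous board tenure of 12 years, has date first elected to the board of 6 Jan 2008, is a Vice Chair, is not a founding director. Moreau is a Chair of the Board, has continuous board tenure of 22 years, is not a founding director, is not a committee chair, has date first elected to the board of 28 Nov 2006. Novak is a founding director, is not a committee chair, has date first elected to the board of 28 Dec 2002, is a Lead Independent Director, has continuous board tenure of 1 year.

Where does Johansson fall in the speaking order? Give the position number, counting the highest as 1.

By board role: Moreau (Chair of the Board); then Kowalski (Vice Chair); then Novak (Lead Independent Director); then Tran and Johansson (Executive Director).
Tran and Johansson are each a founding director, so the next rule applies.
Among Tran and Johansson, by continuous board tenure (lower first): Tran (1 year) before Johansson (2 years).
Order: Moreau, Kowalski, Novak, Tran, Johansson. So position 5.

5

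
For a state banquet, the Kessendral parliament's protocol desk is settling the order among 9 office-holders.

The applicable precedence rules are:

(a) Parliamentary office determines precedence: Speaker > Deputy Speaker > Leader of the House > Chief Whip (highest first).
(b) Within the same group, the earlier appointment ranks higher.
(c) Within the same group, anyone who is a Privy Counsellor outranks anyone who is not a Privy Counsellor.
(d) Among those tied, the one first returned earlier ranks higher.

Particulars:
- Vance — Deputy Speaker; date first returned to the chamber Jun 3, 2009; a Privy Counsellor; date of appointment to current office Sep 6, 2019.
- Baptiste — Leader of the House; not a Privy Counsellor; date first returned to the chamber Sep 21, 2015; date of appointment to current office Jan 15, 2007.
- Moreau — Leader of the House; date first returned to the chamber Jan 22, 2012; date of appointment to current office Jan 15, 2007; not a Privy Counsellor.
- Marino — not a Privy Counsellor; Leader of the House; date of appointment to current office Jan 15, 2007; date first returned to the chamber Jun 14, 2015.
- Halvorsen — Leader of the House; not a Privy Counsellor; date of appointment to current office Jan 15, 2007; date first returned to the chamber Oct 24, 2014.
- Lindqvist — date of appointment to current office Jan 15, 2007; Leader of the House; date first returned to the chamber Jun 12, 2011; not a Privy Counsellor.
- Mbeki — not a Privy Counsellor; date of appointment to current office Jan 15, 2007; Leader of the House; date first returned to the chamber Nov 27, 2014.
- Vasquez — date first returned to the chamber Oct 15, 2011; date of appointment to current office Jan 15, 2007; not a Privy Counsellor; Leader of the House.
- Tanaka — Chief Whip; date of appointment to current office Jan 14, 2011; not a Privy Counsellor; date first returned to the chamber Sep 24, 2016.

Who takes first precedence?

Vance

By parliamentary office: Vance (Deputy Speaker); then Lindqvist, Vasquez, Moreau, Halvorsen, Mbeki, Marino and Baptiste (Leader of the House); then Tanaka (Chief Whip).
Lindqvist, Vasquez, Moreau, Halvorsen, Mbeki, Marino and Baptiste all have date of appointment to current office Jan 15, 2007, so the next rule applies.
Lindqvist, Vasquez, Moreau, Halvorsen, Mbeki, Marino and Baptiste are each not a Privy Counsellor, so the next rule applies.
Among Lindqvist, Vasquez, Moreau, Halvorsen, Mbeki, Marino and Baptiste, by date first returned to the chamber (earlier first): Lindqvist (Jun 12, 2011) before Vasquez (Oct 15, 2011) before Moreau (Jan 22, 2012) before Halvorsen (Oct 24, 2014) before Mbeki (Nov 27, 2014) before Marino (Jun 14, 2015) before Baptiste (Sep 21, 2015).
Order: Vance, Lindqvist, Vasquez, Moreau, Halvorsen, Mbeki, Marino, Baptiste, Tanaka.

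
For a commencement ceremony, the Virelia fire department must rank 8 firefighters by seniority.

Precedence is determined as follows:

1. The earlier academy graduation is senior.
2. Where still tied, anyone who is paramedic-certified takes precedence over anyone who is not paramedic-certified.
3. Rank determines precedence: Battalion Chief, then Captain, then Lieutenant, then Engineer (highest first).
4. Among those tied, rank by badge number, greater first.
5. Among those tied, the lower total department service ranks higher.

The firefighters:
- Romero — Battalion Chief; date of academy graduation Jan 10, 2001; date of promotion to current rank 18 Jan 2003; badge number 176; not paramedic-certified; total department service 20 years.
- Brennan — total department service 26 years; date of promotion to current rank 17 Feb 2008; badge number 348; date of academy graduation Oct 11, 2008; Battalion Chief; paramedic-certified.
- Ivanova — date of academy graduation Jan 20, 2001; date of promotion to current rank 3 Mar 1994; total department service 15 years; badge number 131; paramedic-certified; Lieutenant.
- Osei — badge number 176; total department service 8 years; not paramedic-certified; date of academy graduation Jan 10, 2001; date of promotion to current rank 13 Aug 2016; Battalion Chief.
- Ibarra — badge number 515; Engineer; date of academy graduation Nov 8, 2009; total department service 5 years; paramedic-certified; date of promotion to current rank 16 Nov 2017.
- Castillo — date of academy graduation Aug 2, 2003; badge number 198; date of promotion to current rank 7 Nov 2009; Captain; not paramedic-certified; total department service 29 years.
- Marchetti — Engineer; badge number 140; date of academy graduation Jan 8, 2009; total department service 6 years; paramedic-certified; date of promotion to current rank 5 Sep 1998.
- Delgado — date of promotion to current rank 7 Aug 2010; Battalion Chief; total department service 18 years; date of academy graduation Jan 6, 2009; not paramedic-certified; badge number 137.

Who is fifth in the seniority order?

Brennan

By date of academy graduation (earlier first): Osei and Romero (both Jan 10, 2001); then Ivanova (Jan 20, 2001); then Castillo (Aug 2, 2003); then Brennan (Oct 11, 2008); then Delgado (Jan 6, 2009); then Marchetti (Jan 8, 2009); then Ibarra (Nov 8, 2009).
Osei and Romero are each not paramedic-certified, so the next rule applies.
Osei and Romero are each Battalion Chief, so the next rule applies.
Osei and Romero both have badge number 176, so the next rule applies.
Among Osei and Romero, by total department service (lower first): Osei (8 years) before Romero (20 years).
Order: Osei, Romero, Ivanova, Castillo, Brennan, Delgado, Marchetti, Ibarra.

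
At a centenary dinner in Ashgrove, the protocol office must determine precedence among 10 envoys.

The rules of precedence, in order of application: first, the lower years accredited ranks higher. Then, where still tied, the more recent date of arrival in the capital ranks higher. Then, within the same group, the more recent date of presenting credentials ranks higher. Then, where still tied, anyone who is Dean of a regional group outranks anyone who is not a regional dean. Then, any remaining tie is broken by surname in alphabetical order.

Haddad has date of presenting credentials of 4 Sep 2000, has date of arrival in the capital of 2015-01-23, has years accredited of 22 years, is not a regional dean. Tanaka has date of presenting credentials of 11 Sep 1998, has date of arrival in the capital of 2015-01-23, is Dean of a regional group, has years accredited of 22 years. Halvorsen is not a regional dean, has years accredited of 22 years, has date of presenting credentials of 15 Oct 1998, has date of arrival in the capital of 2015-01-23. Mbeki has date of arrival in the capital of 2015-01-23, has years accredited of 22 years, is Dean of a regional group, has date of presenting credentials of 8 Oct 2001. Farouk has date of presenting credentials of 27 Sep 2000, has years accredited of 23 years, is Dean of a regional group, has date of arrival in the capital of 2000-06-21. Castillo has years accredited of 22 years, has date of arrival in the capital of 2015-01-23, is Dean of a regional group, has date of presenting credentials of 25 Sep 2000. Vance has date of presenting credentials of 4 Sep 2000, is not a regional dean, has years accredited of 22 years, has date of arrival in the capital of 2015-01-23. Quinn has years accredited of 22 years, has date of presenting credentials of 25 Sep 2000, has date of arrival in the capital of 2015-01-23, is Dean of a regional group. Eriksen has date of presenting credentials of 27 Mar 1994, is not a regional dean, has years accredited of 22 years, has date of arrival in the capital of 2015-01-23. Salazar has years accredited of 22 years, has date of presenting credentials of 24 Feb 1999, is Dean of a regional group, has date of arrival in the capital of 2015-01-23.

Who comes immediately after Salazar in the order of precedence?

By years accredited (lower first): Mbeki, Castillo, Quinn, Haddad, Vance, Salazar, Halvorsen, Tanaka and Eriksen (each 22 years); then Farouk (23 years).
Mbeki, Castillo, Quinn, Haddad, Vance, Salazar, Halvorsen, Tanaka and Eriksen all have date of arrival in the capital 2015-01-23, so the next rule applies.
Among Mbeki, Castillo, Quinn, Haddad, Vance, Salazar, Halvorsen, Tanaka and Eriksen, by date of presenting credentials (later first): Mbeki (8 Oct 2001) before Castillo and Quinn (25 Sep 2000) before Haddad and Vance (4 Sep 2000) before Salazar (24 Feb 1999) before Halvorsen (15 Oct 1998) before Tanaka (11 Sep 1998) before Eriksen (27 Mar 1994).
Castillo and Quinn are each Dean of a regional group, so the next rule applies.
Among Castillo and Quinn, alphabetically by surname: Castillo before Quinn.
Haddad and Vance are each not a regional dean, so the next rule applies.
Among Haddad and Vance, alphabetically by surname: Haddad before Vance.
Order: Mbeki, Castillo, Quinn, Haddad, Vance, Salazar, Halvorsen, Tanaka, Eriksen, Farouk.

Halvorsen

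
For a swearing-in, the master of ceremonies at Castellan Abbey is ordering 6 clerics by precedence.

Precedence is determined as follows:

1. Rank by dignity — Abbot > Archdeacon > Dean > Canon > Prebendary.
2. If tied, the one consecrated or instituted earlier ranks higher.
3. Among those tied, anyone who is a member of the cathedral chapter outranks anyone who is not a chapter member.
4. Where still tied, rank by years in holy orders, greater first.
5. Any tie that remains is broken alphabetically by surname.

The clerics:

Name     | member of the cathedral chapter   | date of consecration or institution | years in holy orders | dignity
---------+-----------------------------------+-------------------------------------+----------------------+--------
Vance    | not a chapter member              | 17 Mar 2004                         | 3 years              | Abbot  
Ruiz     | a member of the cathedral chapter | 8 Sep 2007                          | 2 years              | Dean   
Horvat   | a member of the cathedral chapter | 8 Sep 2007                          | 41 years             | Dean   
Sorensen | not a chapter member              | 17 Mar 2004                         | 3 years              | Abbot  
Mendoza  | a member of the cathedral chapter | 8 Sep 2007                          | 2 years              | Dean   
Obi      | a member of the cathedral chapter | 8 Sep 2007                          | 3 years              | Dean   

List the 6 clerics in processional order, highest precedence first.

Sorensen, Vance, Horvat, Obi, Mendoza, Ruiz

By dignity: Sorensen and Vance (Abbot); then Horvat, Obi, Mendoza and Ruiz (Dean).
Sorensen and Vance both have date of consecration or institution 17 Mar 2004, so the next rule applies.
Sorensen and Vance are each not a chapter member, so the next rule applies.
Sorensen and Vance both have years in holy orders 3 years, so the next rule applies.
Among Sorensen and Vance, alphabetically by surname: Sorensen before Vance.
Horvat, Obi, Mendoza and Ruiz all have date of consecration or institution 8 Sep 2007, so the next rule applies.
Horvat, Obi, Mendoza and Ruiz are each a member of the cathedral chapter, so the next rule applies.
Among Horvat, Obi, Mendoza and Ruiz, by years in holy orders (higher first): Horvat (41 years) before Obi (3 years) before Mendoza and Ruiz (2 years).
Among Mendoza and Ruiz, alphabetically by surname: Mendoza before Ruiz.
Full order: Sorensen, Vance, Horvat, Obi, Mendoza, Ruiz.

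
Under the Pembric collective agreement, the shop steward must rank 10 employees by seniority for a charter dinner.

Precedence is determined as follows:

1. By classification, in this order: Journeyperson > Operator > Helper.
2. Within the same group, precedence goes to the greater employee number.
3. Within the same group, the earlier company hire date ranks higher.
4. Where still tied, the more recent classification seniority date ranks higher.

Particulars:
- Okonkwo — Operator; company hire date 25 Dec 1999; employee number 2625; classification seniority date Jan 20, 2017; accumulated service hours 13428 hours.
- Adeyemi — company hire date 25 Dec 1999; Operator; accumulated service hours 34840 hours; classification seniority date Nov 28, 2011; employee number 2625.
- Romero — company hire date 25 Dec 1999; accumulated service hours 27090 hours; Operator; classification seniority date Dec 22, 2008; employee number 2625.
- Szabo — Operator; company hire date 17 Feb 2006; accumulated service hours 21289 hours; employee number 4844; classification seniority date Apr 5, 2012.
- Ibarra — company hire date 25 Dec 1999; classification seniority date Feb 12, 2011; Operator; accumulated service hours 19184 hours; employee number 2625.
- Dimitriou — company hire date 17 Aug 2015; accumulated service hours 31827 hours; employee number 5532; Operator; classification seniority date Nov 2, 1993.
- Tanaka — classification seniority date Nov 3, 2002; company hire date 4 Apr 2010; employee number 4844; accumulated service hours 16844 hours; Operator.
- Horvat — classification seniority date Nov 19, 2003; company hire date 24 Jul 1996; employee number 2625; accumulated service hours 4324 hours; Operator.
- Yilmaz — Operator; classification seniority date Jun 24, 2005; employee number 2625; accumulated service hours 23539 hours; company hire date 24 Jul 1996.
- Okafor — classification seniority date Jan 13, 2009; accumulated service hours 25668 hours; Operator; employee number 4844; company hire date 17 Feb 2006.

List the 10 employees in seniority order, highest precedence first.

By classification: Dimitriou, Szabo, Okafor, Tanaka, Yilmaz, Horvat, Okonkwo, Adeyemi, Ibarra and Romero (Operator).
Among Dimitriou, Szabo, Okafor, Tanaka, Yilmaz, Horvat, Okonkwo, Adeyemi, Ibarra and Romero, by employee number (higher first): Dimitriou (5532) before Szabo, Okafor and Tanaka (4844) before Yilmaz, Horvat, Okonkwo, Adeyemi, Ibarra and Romero (2625).
Among Szabo, Okafor and Tanaka, by company hire date (earlier first): Szabo and Okafor (17 Feb 2006) before Tanaka (4 Apr 2010).
Among Szabo and Okafor, by classification seniority date (later first): Szabo (Apr 5, 2012) before Okafor (Jan 13, 2009).
Among Yilmaz, Horvat, Okonkwo, Adeyemi, Ibarra and Romero, by company hire date (earlier first): Yilmaz and Horvat (24 Jul 1996) before Okonkwo, Adeyemi, Ibarra and Romero (25 Dec 1999).
Among Yilmaz and Horvat, by classification seniority date (later first): Yilmaz (Jun 24, 2005) before Horvat (Nov 19, 2003).
Among Okonkwo, Adeyemi, Ibarra and Romero, by classification seniority date (later first): Okonkwo (Jan 20, 2017) before Adeyemi (Nov 28, 2011) before Ibarra (Feb 12, 2011) before Romero (Dec 22, 2008).
Full order: Dimitriou, Szabo, Okafor, Tanaka, Yilmaz, Horvat, Okonkwo, Adeyemi, Ibarra, Romero.

Dimitriou, Szabo, Okafor, Tanaka, Yilmaz, Horvat, Okonkwo, Adeyemi, Ibarra, Romero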